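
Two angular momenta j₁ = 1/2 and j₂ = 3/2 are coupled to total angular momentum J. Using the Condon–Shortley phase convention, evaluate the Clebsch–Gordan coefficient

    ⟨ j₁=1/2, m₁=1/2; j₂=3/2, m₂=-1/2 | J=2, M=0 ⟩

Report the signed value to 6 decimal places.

triangle: 0!×1!×3!/5! = 6/120
(j±m)!: 1!×0!×1!×2!×2!×2! = 8
prefactor² = (2J+1)×Δ×N² = 2
  k=0: +1/(0!×0!×0!×1!×1!×2!) = 1/2
Σ = 1/2  ⇒  CG² = 2×1/2² = 1/2
CG = +√(1/2) = +0.707107

+√(1/2) = +0.707107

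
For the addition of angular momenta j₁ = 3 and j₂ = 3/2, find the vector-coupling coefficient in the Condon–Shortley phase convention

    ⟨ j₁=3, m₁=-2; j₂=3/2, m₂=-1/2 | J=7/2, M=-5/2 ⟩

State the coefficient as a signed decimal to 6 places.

j₁+j₂−J=1  J+j₁−j₂=5  J−j₁+j₂=2  j₁+j₂+J+1=9
(j₁±m₁, j₂±m₂, J±M) = (1,5,1,2,1,6)
P² = 6400/7
sum k=0..1:
  [0] +1/120 = 1/120
  [1] −1/48 = -1/48
S = -1/80
C² = P²·S² = 1/7 ; C = -0.377964

-0.377964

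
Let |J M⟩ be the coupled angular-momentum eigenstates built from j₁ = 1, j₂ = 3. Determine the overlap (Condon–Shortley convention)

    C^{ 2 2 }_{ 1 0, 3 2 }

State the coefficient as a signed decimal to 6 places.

-0.487950  (= −√(5/21))

√[5·2!0!4!/7! · 1!1!5!1!4!0!] = √(960/7)
  +(−1)^1/∏(1,1,0,4,0,0)! = -1/24  (running -1/24)
⟨..|..⟩ = √(960/7)·(-1/24) = -0.487950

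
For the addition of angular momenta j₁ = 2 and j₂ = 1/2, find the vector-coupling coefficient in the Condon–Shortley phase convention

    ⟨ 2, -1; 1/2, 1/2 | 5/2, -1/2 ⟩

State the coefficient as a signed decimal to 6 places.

+√(2/5) ≈ +0.632456

triangle: 0!×4!×1!/6! = 24/720
(j±m)!: 1!×3!×1!×0!×2!×3! = 72
prefactor² = (2J+1)×Δ×N² = 72/5
  k=0: +1/(0!×0!×3!×1!×1!×0!) = 1/6
Σ = 1/6  ⇒  CG² = 72/5×1/6² = 2/5
CG = +√(2/5) = +0.632456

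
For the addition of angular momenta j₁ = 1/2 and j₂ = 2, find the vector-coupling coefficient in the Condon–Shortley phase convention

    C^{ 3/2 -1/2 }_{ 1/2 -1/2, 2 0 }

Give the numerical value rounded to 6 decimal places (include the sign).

j₁+j₂−J=1  J+j₁−j₂=0  J−j₁+j₂=3  j₁+j₂+J+1=5
(j₁±m₁, j₂±m₂, J±M) = (0,1,2,2,1,2)
P² = 8/5
sum k=1..1:
  [1] −1/2 = -1/2
S = -1/2
C² = P²·S² = 2/5 ; C = -0.632456

-0.632456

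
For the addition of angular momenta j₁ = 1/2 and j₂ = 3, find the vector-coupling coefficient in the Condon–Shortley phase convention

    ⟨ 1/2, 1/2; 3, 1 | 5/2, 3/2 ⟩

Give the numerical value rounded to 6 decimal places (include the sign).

+√(2/7) ≈ +0.534522

triangle: 1!*0!*5!/7! = 120/5040
(j±m)!: 1!*0!*4!*2!*4!*1! = 1152
prefactor² = (2J+1)*Δ*N² = 1152/7
  k=0: +1/(0!*1!*0!*4!*0!*1!) = 1/24
Σ = 1/24  ⇒  CG² = 1152/7*1/24² = 2/7
CG = +√(2/7) = +0.534522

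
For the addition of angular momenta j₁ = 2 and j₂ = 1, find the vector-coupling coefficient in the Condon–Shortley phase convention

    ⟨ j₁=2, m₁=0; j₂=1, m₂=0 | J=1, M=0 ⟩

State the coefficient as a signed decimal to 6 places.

triangle: 2!*2!*0!/5! = 4/120
(j±m)!: 2!*2!*1!*1!*1!*1! = 4
prefactor² = (2J+1)*Δ*N² = 2/5
  k=1: −1/(1!*1!*1!*0!*1!*0!) = -1
Σ = -1  ⇒  CG² = 2/5*(-1)² = 2/5
CG = −√(2/5) = -0.632456

-0.632456  (= −√(2/5))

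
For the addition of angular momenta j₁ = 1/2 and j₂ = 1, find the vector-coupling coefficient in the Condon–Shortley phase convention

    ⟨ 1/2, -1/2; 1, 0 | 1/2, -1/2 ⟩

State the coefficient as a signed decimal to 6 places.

−√(1/3) ≈ -0.577350

j₁+j₂−J=1  J+j₁−j₂=0  J−j₁+j₂=1  j₁+j₂+J+1=3
(j₁±m₁, j₂±m₂, J±M) = (0,1,1,1,0,1)
P² = 1/3
sum k=1..1:
  [1] −1/1 = -1
S = -1
C² = P²·S² = 1/3 ; C = -0.577350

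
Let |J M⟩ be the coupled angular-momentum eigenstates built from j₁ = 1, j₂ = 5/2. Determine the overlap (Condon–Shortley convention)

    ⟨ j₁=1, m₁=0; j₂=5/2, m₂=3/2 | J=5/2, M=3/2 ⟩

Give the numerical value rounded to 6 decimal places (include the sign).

−√(9/35) = -0.507093

j₁+j₂−J=1  J+j₁−j₂=1  J−j₁+j₂=4  j₁+j₂+J+1=7
(j₁±m₁, j₂±m₂, J±M) = (1,1,4,1,4,1)
P² = 576/35
sum k=0..1:
  [0] +1/24 = 1/24
  [1] −1/6 = -1/6
S = -1/8
C² = P²·S² = 9/35 ; C = -0.507093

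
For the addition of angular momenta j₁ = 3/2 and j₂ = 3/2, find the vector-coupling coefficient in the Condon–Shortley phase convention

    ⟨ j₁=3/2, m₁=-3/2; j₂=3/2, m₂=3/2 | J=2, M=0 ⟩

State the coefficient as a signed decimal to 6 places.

−√(1/4) = -0.500000

triangle: 1!×2!×2!/6! = 4/720
(j±m)!: 0!×3!×3!×0!×2!×2! = 144
prefactor² = (2J+1)×Δ×N² = 4
  k=1: −1/(1!×0!×2!×2!×0!×0!) = -1/4
Σ = -1/4  ⇒  CG² = 4×(-1/4)² = 1/4
CG = −√(1/4) = -0.500000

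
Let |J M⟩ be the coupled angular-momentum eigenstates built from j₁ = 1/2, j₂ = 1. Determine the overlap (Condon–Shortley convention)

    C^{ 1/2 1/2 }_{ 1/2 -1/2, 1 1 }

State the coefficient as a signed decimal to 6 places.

−√(2/3) ≈ -0.816497

triangle: 1!×0!×1!/3! = 1/6
(j±m)!: 0!×1!×2!×0!×1!×0! = 2
prefactor² = (2J+1)×Δ×N² = 2/3
  k=1: −1/(1!×0!×0!×1!×0!×0!) = -1
Σ = -1  ⇒  CG² = 2/3×(-1)² = 2/3
CG = −√(2/3) = -0.816497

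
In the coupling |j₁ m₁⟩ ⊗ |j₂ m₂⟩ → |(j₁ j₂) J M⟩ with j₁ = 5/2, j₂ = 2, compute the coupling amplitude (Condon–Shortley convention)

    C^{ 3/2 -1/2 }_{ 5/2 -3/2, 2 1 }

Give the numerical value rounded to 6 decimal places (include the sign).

+√(2/105) ≈ +0.138013

√[4·3!2!1!/7! · 1!4!3!1!1!2!] = √(96/35)
  +(−1)^2/∏(2,1,2,1,0,0)! = 1/4  (running 1/4)
  +(−1)^3/∏(3,0,1,0,1,1)! = -1/6  (running 1/12)
⟨..|..⟩ = √(96/35)·(1/12) = +0.138013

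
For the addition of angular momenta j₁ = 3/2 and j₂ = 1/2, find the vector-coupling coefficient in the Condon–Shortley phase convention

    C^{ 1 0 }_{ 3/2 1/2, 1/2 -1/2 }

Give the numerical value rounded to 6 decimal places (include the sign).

j₁+j₂−J=1  J+j₁−j₂=2  J−j₁+j₂=0  j₁+j₂+J+1=4
(j₁±m₁, j₂±m₂, J±M) = (2,1,0,1,1,1)
P² = 1/2
sum k=0..0:
  [0] +1/1 = 1
S = 1
C² = P²·S² = 1/2 ; C = +0.707107

+√(1/2) = +0.707107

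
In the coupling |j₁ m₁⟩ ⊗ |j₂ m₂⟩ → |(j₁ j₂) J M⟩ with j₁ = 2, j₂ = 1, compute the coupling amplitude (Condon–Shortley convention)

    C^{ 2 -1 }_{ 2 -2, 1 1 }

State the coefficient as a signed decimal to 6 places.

−√(1/3) = -0.577350

triangle: 1!×3!×1!/6! = 6/720
(j±m)!: 0!×4!×2!×0!×1!×3! = 288
prefactor² = (2J+1)×Δ×N² = 12
  k=1: −1/(1!×0!×3!×1!×0!×0!) = -1/6
Σ = -1/6  ⇒  CG² = 12×(-1/6)² = 1/3
CG = −√(1/3) = -0.577350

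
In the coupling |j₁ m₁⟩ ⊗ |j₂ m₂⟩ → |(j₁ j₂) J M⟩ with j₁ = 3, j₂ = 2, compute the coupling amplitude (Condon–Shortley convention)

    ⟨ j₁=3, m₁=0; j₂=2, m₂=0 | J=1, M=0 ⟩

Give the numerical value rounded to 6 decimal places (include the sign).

+√(9/35) ≈ +0.507093

triangle: 4!*2!*0!/7! = 48/5040
(j±m)!: 3!*3!*2!*2!*1!*1! = 144
prefactor² = (2J+1)*Δ*N² = 144/35
  k=2: +1/(2!*2!*1!*0!*1!*0!) = 1/4
Σ = 1/4  ⇒  CG² = 144/35*1/4² = 9/35
CG = +√(9/35) = +0.507093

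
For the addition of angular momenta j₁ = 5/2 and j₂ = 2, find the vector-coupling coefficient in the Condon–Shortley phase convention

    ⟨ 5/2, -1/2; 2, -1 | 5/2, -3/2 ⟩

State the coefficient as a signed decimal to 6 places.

j₁+j₂−J=2  J+j₁−j₂=3  J−j₁+j₂=2  j₁+j₂+J+1=8
(j₁±m₁, j₂±m₂, J±M) = (2,3,1,3,1,4)
P² = 216/35
sum k=0..1:
  [0] +1/12 = 1/12
  [1] −1/4 = -1/4
S = -1/6
C² = P²·S² = 6/35 ; C = -0.414039

-0.414039  (= −√(6/35))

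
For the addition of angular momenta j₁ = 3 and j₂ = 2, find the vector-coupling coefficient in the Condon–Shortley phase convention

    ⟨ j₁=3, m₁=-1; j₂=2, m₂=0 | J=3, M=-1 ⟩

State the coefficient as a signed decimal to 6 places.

√[7·2!4!2!/9! · 2!4!2!2!2!4!] = √(256/15)
  +(−1)^0/∏(0,2,4,2,0,0)! = 1/96  (running 1/96)
  +(−1)^1/∏(1,1,3,1,1,1)! = -1/6  (running -5/32)
  +(−1)^2/∏(2,0,2,0,2,2)! = 1/16  (running -3/32)
⟨..|..⟩ = √(256/15)·(-3/32) = -0.387298

-0.387298  (= −√(3/20))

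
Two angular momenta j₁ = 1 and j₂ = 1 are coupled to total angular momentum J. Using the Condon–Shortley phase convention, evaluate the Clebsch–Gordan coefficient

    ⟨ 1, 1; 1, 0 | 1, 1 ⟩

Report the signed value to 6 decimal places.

+√(1/2) = +0.707107

√[3·1!1!1!/4! · 2!0!1!1!2!0!] = √(1/2)
  +(−1)^0/∏(0,1,0,1,1,0)! = 1  (running 1)
⟨..|..⟩ = √(1/2)·(1) = +0.707107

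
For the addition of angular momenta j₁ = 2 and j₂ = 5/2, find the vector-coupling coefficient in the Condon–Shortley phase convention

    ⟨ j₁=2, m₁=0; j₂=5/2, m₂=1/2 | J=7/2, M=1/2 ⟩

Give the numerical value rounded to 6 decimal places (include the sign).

√[8·1!3!4!/9! · 2!2!3!2!4!3!] = √(768/35)
  +(−1)^0/∏(0,1,2,3,1,1)! = 1/12  (running 1/12)
  +(−1)^1/∏(1,0,1,2,2,2)! = -1/8  (running -1/24)
⟨..|..⟩ = √(768/35)·(-1/24) = -0.195180

-0.195180  (= −√(4/105))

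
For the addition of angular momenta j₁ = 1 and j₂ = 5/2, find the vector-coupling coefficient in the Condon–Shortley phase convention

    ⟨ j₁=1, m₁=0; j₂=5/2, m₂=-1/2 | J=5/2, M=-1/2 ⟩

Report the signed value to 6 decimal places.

j₁+j₂−J=1  J+j₁−j₂=1  J−j₁+j₂=4  j₁+j₂+J+1=7
(j₁±m₁, j₂±m₂, J±M) = (1,1,2,3,2,3)
P² = 144/35
sum k=0..1:
  [0] +1/4 = 1/4
  [1] −1/6 = -1/6
S = 1/12
C² = P²·S² = 1/35 ; C = +0.169031

+0.169031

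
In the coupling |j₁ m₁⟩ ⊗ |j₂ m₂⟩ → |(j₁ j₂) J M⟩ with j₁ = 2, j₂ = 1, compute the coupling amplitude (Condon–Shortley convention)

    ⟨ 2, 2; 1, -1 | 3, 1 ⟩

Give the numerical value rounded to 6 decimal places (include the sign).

√[7·0!4!2!/7! · 4!0!0!2!4!2!] = √(768/5)
  +(−1)^0/∏(0,0,0,0,4,2)! = 1/48  (running 1/48)
⟨..|..⟩ = √(768/5)·(1/48) = +0.258199

+0.258199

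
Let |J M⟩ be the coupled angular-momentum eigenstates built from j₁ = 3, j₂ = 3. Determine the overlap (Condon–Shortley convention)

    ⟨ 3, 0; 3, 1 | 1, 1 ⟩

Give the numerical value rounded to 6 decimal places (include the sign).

−√(3/14) = -0.462910

j₁+j₂−J=5  J+j₁−j₂=1  J−j₁+j₂=1  j₁+j₂+J+1=8
(j₁±m₁, j₂±m₂, J±M) = (3,3,4,2,2,0)
P² = 216/7
sum k=3..3:
  [3] −1/12 = -1/12
S = -1/12
C² = P²·S² = 3/14 ; C = -0.462910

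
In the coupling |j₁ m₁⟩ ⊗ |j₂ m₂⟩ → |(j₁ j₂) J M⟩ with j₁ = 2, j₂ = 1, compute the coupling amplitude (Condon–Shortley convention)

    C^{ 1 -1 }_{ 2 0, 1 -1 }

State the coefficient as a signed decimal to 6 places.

√[3·2!2!0!/5! · 2!2!0!2!0!2!] = √(8/5)
  +(−1)^0/∏(0,2,2,0,0,0)! = 1/4  (running 1/4)
⟨..|..⟩ = √(8/5)·(1/4) = +0.316228

+√(1/10) ≈ +0.316228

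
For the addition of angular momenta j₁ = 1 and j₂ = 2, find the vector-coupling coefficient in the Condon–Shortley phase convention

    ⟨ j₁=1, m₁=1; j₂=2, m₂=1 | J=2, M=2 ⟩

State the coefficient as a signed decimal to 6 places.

√[5·1!1!3!/6! · 2!0!3!1!4!0!] = √(12)
  +(−1)^0/∏(0,1,0,3,1,0)! = 1/6  (running 1/6)
⟨..|..⟩ = √(12)·(1/6) = +0.577350

+√(1/3) = +0.577350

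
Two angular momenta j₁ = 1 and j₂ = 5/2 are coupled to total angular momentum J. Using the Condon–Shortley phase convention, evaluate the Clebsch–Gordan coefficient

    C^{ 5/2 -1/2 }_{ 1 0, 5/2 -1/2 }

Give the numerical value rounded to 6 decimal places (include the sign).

+0.169031

j₁+j₂−J=1  J+j₁−j₂=1  J−j₁+j₂=4  j₁+j₂+J+1=7
(j₁±m₁, j₂±m₂, J±M) = (1,1,2,3,2,3)
P² = 144/35
sum k=0..1:
  [0] +1/4 = 1/4
  [1] −1/6 = -1/6
S = 1/12
C² = P²·S² = 1/35 ; C = +0.169031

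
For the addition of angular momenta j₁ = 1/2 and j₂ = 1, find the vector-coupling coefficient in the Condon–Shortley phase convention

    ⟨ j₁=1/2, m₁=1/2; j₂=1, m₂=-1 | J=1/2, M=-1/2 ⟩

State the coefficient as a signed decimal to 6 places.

+√(2/3) ≈ +0.816497

triangle: 1!·0!·1!/3! = 1/6
(j±m)!: 1!·0!·0!·2!·0!·1! = 2
prefactor² = (2J+1)·Δ·N² = 2/3
  k=0: +1/(0!·1!·0!·0!·0!·1!) = 1
Σ = 1  ⇒  CG² = 2/3·1² = 2/3
CG = +√(2/3) = +0.816497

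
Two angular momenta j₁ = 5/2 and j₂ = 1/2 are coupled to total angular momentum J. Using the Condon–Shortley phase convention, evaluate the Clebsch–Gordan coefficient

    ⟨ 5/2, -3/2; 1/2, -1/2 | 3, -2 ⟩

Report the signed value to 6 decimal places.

+√(5/6) ≈ +0.912871

triangle: 0!·5!·1!/7! = 120/5040
(j±m)!: 1!·4!·0!·1!·1!·5! = 2880
prefactor² = (2J+1)·Δ·N² = 480
  k=0: +1/(0!·0!·4!·0!·1!·1!) = 1/24
Σ = 1/24  ⇒  CG² = 480·1/24² = 5/6
CG = +√(5/6) = +0.912871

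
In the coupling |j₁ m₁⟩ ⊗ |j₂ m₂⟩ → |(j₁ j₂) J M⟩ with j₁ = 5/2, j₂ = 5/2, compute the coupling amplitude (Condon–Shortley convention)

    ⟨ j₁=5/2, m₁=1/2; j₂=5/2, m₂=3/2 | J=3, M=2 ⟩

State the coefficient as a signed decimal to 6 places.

√[7·2!3!3!/9! · 3!2!4!1!5!1!] = √(48)
  +(−1)^1/∏(1,1,1,3,2,0)! = -1/12  (running -1/12)
  +(−1)^2/∏(2,0,0,2,3,1)! = 1/24  (running -1/24)
⟨..|..⟩ = √(48)·(-1/24) = -0.288675

−√(1/12) = -0.288675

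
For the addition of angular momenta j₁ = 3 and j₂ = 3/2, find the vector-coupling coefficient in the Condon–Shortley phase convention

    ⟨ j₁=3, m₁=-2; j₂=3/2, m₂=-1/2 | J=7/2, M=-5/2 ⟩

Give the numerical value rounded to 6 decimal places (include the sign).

−√(1/7) = -0.377964

triangle: 1!*5!*2!/9! = 240/362880
(j±m)!: 1!*5!*1!*2!*1!*6! = 172800
prefactor² = (2J+1)*Δ*N² = 6400/7
  k=0: +1/(0!*1!*5!*1!*0!*1!) = 1/120
  k=1: −1/(1!*0!*4!*0!*1!*2!) = -1/48
Σ = -1/80  ⇒  CG² = 6400/7*(-1/80)² = 1/7
CG = −√(1/7) = -0.377964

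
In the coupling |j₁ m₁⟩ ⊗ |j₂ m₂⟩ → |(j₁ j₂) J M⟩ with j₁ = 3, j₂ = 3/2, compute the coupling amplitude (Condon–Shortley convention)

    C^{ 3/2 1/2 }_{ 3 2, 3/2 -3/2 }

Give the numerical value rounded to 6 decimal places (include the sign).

j₁+j₂−J=3  J+j₁−j₂=3  J−j₁+j₂=0  j₁+j₂+J+1=7
(j₁±m₁, j₂±m₂, J±M) = (5,1,0,3,2,1)
P² = 288/7
sum k=0..0:
  [0] +1/12 = 1/12
S = 1/12
C² = P²·S² = 2/7 ; C = +0.534522

+0.534522  (= +√(2/7))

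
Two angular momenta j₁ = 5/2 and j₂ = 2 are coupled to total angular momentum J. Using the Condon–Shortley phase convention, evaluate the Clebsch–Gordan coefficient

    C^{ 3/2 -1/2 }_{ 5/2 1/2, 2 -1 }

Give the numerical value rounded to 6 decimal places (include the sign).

−√(5/21) ≈ -0.487950

j₁+j₂−J=3  J+j₁−j₂=2  J−j₁+j₂=1  j₁+j₂+J+1=7
(j₁±m₁, j₂±m₂, J±M) = (3,2,1,3,1,2)
P² = 48/35
sum k=0..1:
  [0] +1/12 = 1/12
  [1] −1/2 = -1/2
S = -5/12
C² = P²·S² = 5/21 ; C = -0.487950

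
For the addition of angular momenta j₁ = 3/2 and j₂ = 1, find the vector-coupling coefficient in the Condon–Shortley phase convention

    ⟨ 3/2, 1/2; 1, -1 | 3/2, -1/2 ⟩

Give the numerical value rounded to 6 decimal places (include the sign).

+0.730297

√[4·1!2!1!/5! · 2!1!0!2!1!2!] = √(8/15)
  +(−1)^0/∏(0,1,1,0,1,1)! = 1  (running 1)
⟨..|..⟩ = √(8/15)·(1) = +0.730297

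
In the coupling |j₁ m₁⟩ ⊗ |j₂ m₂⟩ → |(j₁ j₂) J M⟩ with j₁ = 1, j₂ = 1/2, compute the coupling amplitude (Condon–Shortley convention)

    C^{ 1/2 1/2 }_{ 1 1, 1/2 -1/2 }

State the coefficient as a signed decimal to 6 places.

+0.816497

√[2·1!1!0!/3! · 2!0!0!1!1!0!] = √(2/3)
  +(−1)^0/∏(0,1,0,0,1,0)! = 1  (running 1)
⟨..|..⟩ = √(2/3)·(1) = +0.816497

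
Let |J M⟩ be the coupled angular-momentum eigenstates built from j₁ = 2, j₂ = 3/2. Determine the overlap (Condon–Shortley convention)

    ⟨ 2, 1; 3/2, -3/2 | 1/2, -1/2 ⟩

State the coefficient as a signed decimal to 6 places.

√[2·3!1!0!/5! · 3!1!0!3!0!1!] = √(18/5)
  +(−1)^0/∏(0,3,1,0,0,0)! = 1/6  (running 1/6)
⟨..|..⟩ = √(18/5)·(1/6) = +0.316228

+√(1/10) = +0.316228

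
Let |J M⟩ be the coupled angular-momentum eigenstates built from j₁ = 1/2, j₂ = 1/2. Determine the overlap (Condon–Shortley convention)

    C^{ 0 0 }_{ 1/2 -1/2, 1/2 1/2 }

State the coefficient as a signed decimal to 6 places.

−√(1/2) ≈ -0.707107

triangle: 1!*0!*0!/2! = 1/2
(j±m)!: 0!*1!*1!*0!*0!*0! = 1
prefactor² = (2J+1)*Δ*N² = 1/2
  k=1: −1/(1!*0!*0!*0!*0!*0!) = -1
Σ = -1  ⇒  CG² = 1/2*(-1)² = 1/2
CG = −√(1/2) = -0.707107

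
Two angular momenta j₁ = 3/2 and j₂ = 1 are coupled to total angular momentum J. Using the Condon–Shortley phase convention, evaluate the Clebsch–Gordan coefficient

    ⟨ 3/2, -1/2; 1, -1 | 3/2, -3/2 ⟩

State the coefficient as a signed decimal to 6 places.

+√(2/5) = +0.632456

triangle: 1!*2!*1!/5! = 2/120
(j±m)!: 1!*2!*0!*2!*0!*3! = 24
prefactor² = (2J+1)*Δ*N² = 8/5
  k=0: +1/(0!*1!*2!*0!*0!*1!) = 1/2
Σ = 1/2  ⇒  CG² = 8/5*1/2² = 2/5
CG = +√(2/5) = +0.632456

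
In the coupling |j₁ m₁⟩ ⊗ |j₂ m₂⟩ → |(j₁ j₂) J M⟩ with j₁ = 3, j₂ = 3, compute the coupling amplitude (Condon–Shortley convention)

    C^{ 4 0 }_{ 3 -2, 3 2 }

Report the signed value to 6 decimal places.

triangle: 2!·4!·4!/11! = 1152/39916800
(j±m)!: 1!·5!·5!·1!·4!·4! = 8294400
prefactor² = (2J+1)·Δ·N² = 165888/77
  k=1: −1/(1!·1!·4!·4!·0!·0!) = -1/576
  k=2: +1/(2!·0!·3!·3!·1!·1!) = 1/72
Σ = 7/576  ⇒  CG² = 165888/77·7/576² = 7/22
CG = +√(7/22) = +0.564076

+0.564076  (= +√(7/22))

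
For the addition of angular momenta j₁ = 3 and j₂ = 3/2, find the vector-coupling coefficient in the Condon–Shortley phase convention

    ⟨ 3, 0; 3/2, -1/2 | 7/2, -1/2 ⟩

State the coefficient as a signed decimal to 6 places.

√[8·1!5!2!/9! · 3!3!1!2!3!4!] = √(384/7)
  +(−1)^0/∏(0,1,3,1,2,1)! = 1/12  (running 1/12)
  +(−1)^1/∏(1,0,2,0,3,2)! = -1/24  (running 1/24)
⟨..|..⟩ = √(384/7)·(1/24) = +0.308607

+0.308607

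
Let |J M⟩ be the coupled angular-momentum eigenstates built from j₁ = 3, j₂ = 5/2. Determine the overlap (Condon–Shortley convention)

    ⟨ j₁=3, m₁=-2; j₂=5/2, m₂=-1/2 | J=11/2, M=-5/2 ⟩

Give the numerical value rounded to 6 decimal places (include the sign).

√[12·0!6!5!/12! · 1!5!2!3!3!8!] = √(8294400/11)
  +(−1)^0/∏(0,0,5,2,1,3)! = 1/1440  (running 1/1440)
⟨..|..⟩ = √(8294400/11)·(1/1440) = +0.603023

+0.603023  (= +√(4/11))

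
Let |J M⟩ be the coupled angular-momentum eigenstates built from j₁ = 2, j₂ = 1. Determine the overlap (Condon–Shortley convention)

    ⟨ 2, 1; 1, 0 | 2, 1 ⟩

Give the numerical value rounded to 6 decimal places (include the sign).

triangle: 1!×3!×1!/6! = 6/720
(j±m)!: 3!×1!×1!×1!×3!×1! = 36
prefactor² = (2J+1)×Δ×N² = 3/2
  k=0: +1/(0!×1!×1!×1!×2!×0!) = 1/2
  k=1: −1/(1!×0!×0!×0!×3!×1!) = -1/6
Σ = 1/3  ⇒  CG² = 3/2×1/3² = 1/6
CG = +√(1/6) = +0.408248

+√(1/6) = +0.408248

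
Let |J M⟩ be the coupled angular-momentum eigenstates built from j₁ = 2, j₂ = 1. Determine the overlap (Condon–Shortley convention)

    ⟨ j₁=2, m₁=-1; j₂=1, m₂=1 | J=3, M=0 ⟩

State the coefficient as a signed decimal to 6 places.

+√(1/5) = +0.447214

√[7·0!4!2!/7! · 1!3!2!0!3!3!] = √(144/5)
  +(−1)^0/∏(0,0,3,2,1,0)! = 1/12  (running 1/12)
⟨..|..⟩ = √(144/5)·(1/12) = +0.447214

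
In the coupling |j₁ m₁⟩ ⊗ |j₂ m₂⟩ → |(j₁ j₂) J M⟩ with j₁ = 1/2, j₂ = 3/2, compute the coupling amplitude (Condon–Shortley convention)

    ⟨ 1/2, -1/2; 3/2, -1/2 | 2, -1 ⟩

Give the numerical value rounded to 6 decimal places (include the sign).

+√(3/4) ≈ +0.866025

√[5·0!1!3!/5! · 0!1!1!2!1!3!] = √(3)
  +(−1)^0/∏(0,0,1,1,0,2)! = 1/2  (running 1/2)
⟨..|..⟩ = √(3)·(1/2) = +0.866025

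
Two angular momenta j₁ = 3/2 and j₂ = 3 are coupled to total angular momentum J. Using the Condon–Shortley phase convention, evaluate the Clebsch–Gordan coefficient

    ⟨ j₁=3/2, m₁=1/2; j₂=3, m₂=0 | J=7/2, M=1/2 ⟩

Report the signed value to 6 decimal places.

+√(2/21) ≈ +0.308607

√[8·1!2!5!/9! · 2!1!3!3!4!3!] = √(384/7)
  +(−1)^0/∏(0,1,1,3,1,2)! = 1/12  (running 1/12)
  +(−1)^1/∏(1,0,0,2,2,3)! = -1/24  (running 1/24)
⟨..|..⟩ = √(384/7)·(1/24) = +0.308607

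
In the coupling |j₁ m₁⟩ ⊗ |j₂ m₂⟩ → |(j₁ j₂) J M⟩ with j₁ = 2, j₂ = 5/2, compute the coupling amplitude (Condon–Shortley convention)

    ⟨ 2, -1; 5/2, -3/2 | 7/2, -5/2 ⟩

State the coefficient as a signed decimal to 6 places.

j₁+j₂−J=1  J+j₁−j₂=3  J−j₁+j₂=4  j₁+j₂+J+1=9
(j₁±m₁, j₂±m₂, J±M) = (1,3,1,4,1,6)
P² = 2304/7
sum k=0..1:
  [0] +1/36 = 1/36
  [1] −1/48 = -1/48
S = 1/144
C² = P²·S² = 1/63 ; C = +0.125988

+√(1/63) = +0.125988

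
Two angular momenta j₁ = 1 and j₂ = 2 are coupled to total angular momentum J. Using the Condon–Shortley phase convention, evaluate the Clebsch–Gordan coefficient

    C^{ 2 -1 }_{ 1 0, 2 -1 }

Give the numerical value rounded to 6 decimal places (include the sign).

+0.408248

√[5·1!1!3!/6! · 1!1!1!3!1!3!] = √(3/2)
  +(−1)^0/∏(0,1,1,1,0,2)! = 1/2  (running 1/2)
  +(−1)^1/∏(1,0,0,0,1,3)! = -1/6  (running 1/3)
⟨..|..⟩ = √(3/2)·(1/3) = +0.408248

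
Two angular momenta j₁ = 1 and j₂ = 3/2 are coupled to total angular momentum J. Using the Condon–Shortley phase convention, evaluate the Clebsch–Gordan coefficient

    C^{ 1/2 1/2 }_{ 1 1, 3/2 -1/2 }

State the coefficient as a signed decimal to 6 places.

triangle: 2!*0!*1!/4! = 2/24
(j±m)!: 2!*0!*1!*2!*1!*0! = 4
prefactor² = (2J+1)*Δ*N² = 2/3
  k=0: +1/(0!*2!*0!*1!*0!*0!) = 1/2
Σ = 1/2  ⇒  CG² = 2/3*1/2² = 1/6
CG = +√(1/6) = +0.408248

+0.408248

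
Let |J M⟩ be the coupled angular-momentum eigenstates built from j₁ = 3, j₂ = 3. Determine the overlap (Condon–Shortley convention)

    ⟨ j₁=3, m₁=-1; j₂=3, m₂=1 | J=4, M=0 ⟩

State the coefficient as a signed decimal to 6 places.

triangle: 2!×4!×4!/11! = 1152/39916800
(j±m)!: 2!×4!×4!×2!×4!×4! = 1327104
prefactor² = (2J+1)×Δ×N² = 663552/1925
  k=0: +1/(0!×2!×4!×4!×0!×0!) = 1/1152
  k=1: −1/(1!×1!×3!×3!×1!×1!) = -1/36
  k=2: +1/(2!×0!×2!×2!×2!×2!) = 1/32
Σ = 5/1152  ⇒  CG² = 663552/1925×5/1152² = 1/154
CG = +√(1/154) = +0.080582

+√(1/154) ≈ +0.080582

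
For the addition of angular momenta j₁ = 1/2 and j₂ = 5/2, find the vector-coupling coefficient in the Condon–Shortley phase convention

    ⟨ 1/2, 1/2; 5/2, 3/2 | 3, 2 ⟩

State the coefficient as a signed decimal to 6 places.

+√(5/6) = +0.912871

triangle: 0!·1!·5!/7! = 120/5040
(j±m)!: 1!·0!·4!·1!·5!·1! = 2880
prefactor² = (2J+1)·Δ·N² = 480
  k=0: +1/(0!·0!·0!·4!·1!·1!) = 1/24
Σ = 1/24  ⇒  CG² = 480·1/24² = 5/6
CG = +√(5/6) = +0.912871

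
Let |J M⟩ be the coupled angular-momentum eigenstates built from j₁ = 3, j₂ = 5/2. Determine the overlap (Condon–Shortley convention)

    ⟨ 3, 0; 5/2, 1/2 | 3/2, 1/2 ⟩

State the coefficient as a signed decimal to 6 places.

j₁+j₂−J=4  J+j₁−j₂=2  J−j₁+j₂=1  j₁+j₂+J+1=8
(j₁±m₁, j₂±m₂, J±M) = (3,3,3,2,2,1)
P² = 144/35
sum k=2..3:
  [2] +1/4 = 1/4
  [3] −1/12 = -1/12
S = 1/6
C² = P²·S² = 4/35 ; C = +0.338062

+√(4/35) ≈ +0.338062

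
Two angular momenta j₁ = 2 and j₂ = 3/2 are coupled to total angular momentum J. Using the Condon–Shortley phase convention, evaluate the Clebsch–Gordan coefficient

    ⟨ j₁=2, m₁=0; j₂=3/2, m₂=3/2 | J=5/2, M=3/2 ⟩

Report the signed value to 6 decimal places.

-0.717137  (= −√(18/35))

j₁+j₂−J=1  J+j₁−j₂=3  J−j₁+j₂=2  j₁+j₂+J+1=7
(j₁±m₁, j₂±m₂, J±M) = (2,2,3,0,4,1)
P² = 288/35
sum k=1..1:
  [1] −1/4 = -1/4
S = -1/4
C² = P²·S² = 18/35 ; C = -0.717137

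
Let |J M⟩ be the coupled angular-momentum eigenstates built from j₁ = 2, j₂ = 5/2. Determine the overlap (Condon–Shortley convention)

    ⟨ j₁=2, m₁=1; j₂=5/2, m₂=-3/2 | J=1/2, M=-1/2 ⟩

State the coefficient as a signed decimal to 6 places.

-0.516398

triangle: 4!×0!×1!/6! = 24/720
(j±m)!: 3!×1!×1!×4!×0!×1! = 144
prefactor² = (2J+1)×Δ×N² = 48/5
  k=1: −1/(1!×3!×0!×0!×0!×1!) = -1/6
Σ = -1/6  ⇒  CG² = 48/5×(-1/6)² = 4/15
CG = −√(4/15) = -0.516398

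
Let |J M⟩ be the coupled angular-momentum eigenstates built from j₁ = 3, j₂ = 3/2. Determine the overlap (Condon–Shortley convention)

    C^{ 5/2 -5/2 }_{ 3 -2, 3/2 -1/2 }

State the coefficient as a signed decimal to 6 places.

−√(5/14) = -0.597614

j₁+j₂−J=2  J+j₁−j₂=4  J−j₁+j₂=1  j₁+j₂+J+1=8
(j₁±m₁, j₂±m₂, J±M) = (1,5,1,2,0,5)
P² = 1440/7
sum k=1..1:
  [1] −1/24 = -1/24
S = -1/24
C² = P²·S² = 5/14 ; C = -0.597614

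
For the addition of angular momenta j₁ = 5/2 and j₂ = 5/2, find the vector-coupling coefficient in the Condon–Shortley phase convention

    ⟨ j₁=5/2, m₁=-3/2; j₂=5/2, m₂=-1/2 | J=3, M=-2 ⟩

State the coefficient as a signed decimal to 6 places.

√[7·2!3!3!/9! · 1!4!2!3!1!5!] = √(48)
  +(−1)^1/∏(1,1,3,1,0,2)! = -1/12  (running -1/12)
  +(−1)^2/∏(2,0,2,0,1,3)! = 1/24  (running -1/24)
⟨..|..⟩ = √(48)·(-1/24) = -0.288675

-0.288675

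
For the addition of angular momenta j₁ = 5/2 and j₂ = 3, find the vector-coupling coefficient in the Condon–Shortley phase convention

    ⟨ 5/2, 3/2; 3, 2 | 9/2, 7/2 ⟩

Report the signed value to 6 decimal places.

-0.100504

triangle: 1!×4!×5!/11! = 2880/39916800
(j±m)!: 4!×1!×5!×1!×8!×1! = 116121600
prefactor² = (2J+1)×Δ×N² = 921600/11
  k=0: +1/(0!×1!×1!×5!×3!×0!) = 1/720
  k=1: −1/(1!×0!×0!×4!×4!×1!) = -1/576
Σ = -1/2880  ⇒  CG² = 921600/11×(-1/2880)² = 1/99
CG = −√(1/99) = -0.100504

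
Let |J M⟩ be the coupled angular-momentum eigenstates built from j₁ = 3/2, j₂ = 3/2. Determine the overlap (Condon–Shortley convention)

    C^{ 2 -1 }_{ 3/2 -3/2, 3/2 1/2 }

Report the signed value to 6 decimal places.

−√(1/2) ≈ -0.707107

√[5·1!2!2!/6! · 0!3!2!1!1!3!] = √(2)
  +(−1)^1/∏(1,0,2,1,0,1)! = -1/2  (running -1/2)
⟨..|..⟩ = √(2)·(-1/2) = -0.707107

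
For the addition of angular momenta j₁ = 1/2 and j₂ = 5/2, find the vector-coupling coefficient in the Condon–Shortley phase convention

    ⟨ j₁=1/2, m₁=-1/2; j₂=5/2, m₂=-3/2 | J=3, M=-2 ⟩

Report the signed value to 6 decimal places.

j₁+j₂−J=0  J+j₁−j₂=1  J−j₁+j₂=5  j₁+j₂+J+1=7
(j₁±m₁, j₂±m₂, J±M) = (0,1,1,4,1,5)
P² = 480
sum k=0..0:
  [0] +1/24 = 1/24
S = 1/24
C² = P²·S² = 5/6 ; C = +0.912871

+0.912871  (= +√(5/6))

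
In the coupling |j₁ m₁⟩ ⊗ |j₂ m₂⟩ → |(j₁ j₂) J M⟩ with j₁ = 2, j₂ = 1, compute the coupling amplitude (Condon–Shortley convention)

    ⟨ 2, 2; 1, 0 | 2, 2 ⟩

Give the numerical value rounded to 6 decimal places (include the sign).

+0.816497

j₁+j₂−J=1  J+j₁−j₂=3  J−j₁+j₂=1  j₁+j₂+J+1=6
(j₁±m₁, j₂±m₂, J±M) = (4,0,1,1,4,0)
P² = 24
sum k=0..0:
  [0] +1/6 = 1/6
S = 1/6
C² = P²·S² = 2/3 ; C = +0.816497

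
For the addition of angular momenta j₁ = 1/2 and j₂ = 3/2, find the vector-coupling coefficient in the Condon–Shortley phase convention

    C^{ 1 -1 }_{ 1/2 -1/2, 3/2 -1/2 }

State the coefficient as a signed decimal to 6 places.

−√(1/4) = -0.500000

triangle: 1!×0!×2!/4! = 2/24
(j±m)!: 0!×1!×1!×2!×0!×2! = 4
prefactor² = (2J+1)×Δ×N² = 1
  k=1: −1/(1!×0!×0!×0!×0!×2!) = -1/2
Σ = -1/2  ⇒  CG² = 1×(-1/2)² = 1/4
CG = −√(1/4) = -0.500000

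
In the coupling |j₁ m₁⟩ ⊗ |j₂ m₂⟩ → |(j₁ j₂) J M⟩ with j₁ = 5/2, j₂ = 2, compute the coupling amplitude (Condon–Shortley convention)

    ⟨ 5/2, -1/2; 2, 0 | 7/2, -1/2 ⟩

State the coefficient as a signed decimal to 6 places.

triangle: 1!·4!·3!/9! = 144/362880
(j±m)!: 2!·3!·2!·2!·3!·4! = 6912
prefactor² = (2J+1)·Δ·N² = 768/35
  k=0: +1/(0!·1!·3!·2!·1!·1!) = 1/12
  k=1: −1/(1!·0!·2!·1!·2!·2!) = -1/8
Σ = -1/24  ⇒  CG² = 768/35·(-1/24)² = 4/105
CG = −√(4/105) = -0.195180

-0.195180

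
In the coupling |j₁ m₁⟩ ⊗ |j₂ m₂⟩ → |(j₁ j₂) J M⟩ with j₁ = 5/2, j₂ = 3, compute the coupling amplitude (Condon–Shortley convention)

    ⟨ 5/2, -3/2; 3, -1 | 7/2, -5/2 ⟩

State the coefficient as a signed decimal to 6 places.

−√(10/63) = -0.398410

√[8·2!3!4!/10! · 1!4!2!4!1!6!] = √(18432/35)
  +(−1)^1/∏(1,1,3,1,0,3)! = -1/36  (running -1/36)
  +(−1)^2/∏(2,0,2,0,1,4)! = 1/96  (running -5/288)
⟨..|..⟩ = √(18432/35)·(-5/288) = -0.398410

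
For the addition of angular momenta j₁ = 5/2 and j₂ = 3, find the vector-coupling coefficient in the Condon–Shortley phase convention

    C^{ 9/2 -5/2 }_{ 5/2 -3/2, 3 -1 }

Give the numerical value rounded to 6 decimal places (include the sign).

-0.317821

j₁+j₂−J=1  J+j₁−j₂=4  J−j₁+j₂=5  j₁+j₂+J+1=11
(j₁±m₁, j₂±m₂, J±M) = (1,4,2,4,2,7)
P² = 92160/11
sum k=0..1:
  [0] +1/288 = 1/288
  [1] −1/144 = -1/144
S = -1/288
C² = P²·S² = 10/99 ; C = -0.317821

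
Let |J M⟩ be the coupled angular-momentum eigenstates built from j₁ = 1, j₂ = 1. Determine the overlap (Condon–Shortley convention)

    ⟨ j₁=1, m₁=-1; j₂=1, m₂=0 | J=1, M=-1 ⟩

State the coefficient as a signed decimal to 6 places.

triangle: 1!*1!*1!/4! = 1/24
(j±m)!: 0!*2!*1!*1!*0!*2! = 4
prefactor² = (2J+1)*Δ*N² = 1/2
  k=1: −1/(1!*0!*1!*0!*0!*1!) = -1
Σ = -1  ⇒  CG² = 1/2*(-1)² = 1/2
CG = −√(1/2) = -0.707107

−√(1/2) ≈ -0.707107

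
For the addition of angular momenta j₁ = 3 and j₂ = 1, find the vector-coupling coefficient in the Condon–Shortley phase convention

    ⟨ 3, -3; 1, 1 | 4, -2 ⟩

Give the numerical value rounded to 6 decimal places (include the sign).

+√(1/28) ≈ +0.188982

√[9·0!6!2!/9! · 0!6!2!0!2!6!] = √(518400/7)
  +(−1)^0/∏(0,0,6,2,0,0)! = 1/1440  (running 1/1440)
⟨..|..⟩ = √(518400/7)·(1/1440) = +0.188982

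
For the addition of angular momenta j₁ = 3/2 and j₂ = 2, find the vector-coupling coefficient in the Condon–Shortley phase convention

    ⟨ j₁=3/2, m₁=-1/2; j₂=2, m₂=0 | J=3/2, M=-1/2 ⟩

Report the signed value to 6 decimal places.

triangle: 2!×1!×2!/6! = 4/720
(j±m)!: 1!×2!×2!×2!×1!×2! = 16
prefactor² = (2J+1)×Δ×N² = 16/45
  k=1: −1/(1!×1!×1!×1!×0!×1!) = -1
  k=2: +1/(2!×0!×0!×0!×1!×2!) = 1/4
Σ = -3/4  ⇒  CG² = 16/45×(-3/4)² = 1/5
CG = −√(1/5) = -0.447214

−√(1/5) = -0.447214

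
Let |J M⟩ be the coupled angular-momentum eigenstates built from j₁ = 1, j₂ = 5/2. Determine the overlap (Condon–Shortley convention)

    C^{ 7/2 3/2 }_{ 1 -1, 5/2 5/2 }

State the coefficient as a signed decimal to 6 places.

+√(1/21) = +0.218218

triangle: 0!×2!×5!/8! = 240/40320
(j±m)!: 0!×2!×5!×0!×5!×2! = 57600
prefactor² = (2J+1)×Δ×N² = 19200/7
  k=0: +1/(0!×0!×2!×5!×0!×0!) = 1/240
Σ = 1/240  ⇒  CG² = 19200/7×1/240² = 1/21
CG = +√(1/21) = +0.218218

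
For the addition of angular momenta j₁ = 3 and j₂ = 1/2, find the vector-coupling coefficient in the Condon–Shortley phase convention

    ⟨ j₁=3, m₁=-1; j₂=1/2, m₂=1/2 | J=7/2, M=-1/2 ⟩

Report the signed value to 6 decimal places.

j₁+j₂−J=0  J+j₁−j₂=6  J−j₁+j₂=1  j₁+j₂+J+1=8
(j₁±m₁, j₂±m₂, J±M) = (2,4,1,0,3,4)
P² = 6912/7
sum k=0..0:
  [0] +1/48 = 1/48
S = 1/48
C² = P²·S² = 3/7 ; C = +0.654654

+0.654654  (= +√(3/7))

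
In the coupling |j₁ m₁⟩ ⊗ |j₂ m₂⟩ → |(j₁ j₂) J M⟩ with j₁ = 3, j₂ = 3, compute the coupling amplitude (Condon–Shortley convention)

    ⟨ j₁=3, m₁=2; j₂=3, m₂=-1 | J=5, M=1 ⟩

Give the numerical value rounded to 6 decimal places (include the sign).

√[11·1!5!5!/12! · 5!1!2!4!6!4!] = √(230400/7)
  +(−1)^0/∏(0,1,1,2,4,3)! = 1/288  (running 1/288)
  +(−1)^1/∏(1,0,0,1,5,4)! = -1/2880  (running 1/320)
⟨..|..⟩ = √(230400/7)·(1/320) = +0.566947

+0.566947  (= +√(9/28))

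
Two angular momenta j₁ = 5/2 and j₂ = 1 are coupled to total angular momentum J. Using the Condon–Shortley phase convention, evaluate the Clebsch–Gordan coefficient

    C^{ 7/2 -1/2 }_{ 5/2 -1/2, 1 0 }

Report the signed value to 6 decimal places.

√[8·0!5!2!/8! · 2!3!1!1!3!4!] = √(576/7)
  +(−1)^0/∏(0,0,3,1,2,1)! = 1/12  (running 1/12)
⟨..|..⟩ = √(576/7)·(1/12) = +0.755929

+√(4/7) = +0.755929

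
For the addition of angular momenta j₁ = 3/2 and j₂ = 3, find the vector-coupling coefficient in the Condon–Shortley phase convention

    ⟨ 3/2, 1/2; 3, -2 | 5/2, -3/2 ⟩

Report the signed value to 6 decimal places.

j₁+j₂−J=2  J+j₁−j₂=1  J−j₁+j₂=4  j₁+j₂+J+1=8
(j₁±m₁, j₂±m₂, J±M) = (2,1,1,5,1,4)
P² = 288/7
sum k=0..1:
  [0] +1/12 = 1/12
  [1] −1/24 = -1/24
S = 1/24
C² = P²·S² = 1/14 ; C = +0.267261

+0.267261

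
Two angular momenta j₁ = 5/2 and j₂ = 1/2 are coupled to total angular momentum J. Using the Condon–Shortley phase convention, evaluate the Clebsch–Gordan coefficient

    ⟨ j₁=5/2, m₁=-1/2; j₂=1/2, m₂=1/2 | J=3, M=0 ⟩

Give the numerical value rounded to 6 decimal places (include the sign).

triangle: 0!·5!·1!/7! = 120/5040
(j±m)!: 2!·3!·1!·0!·3!·3! = 432
prefactor² = (2J+1)·Δ·N² = 72
  k=0: +1/(0!·0!·3!·1!·2!·0!) = 1/12
Σ = 1/12  ⇒  CG² = 72·1/12² = 1/2
CG = +√(1/2) = +0.707107

+√(1/2) = +0.707107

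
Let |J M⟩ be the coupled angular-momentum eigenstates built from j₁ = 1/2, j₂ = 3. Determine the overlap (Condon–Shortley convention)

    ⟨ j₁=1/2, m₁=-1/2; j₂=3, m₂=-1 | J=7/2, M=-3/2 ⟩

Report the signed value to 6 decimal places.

triangle: 0!*1!*6!/8! = 720/40320
(j±m)!: 0!*1!*2!*4!*2!*5! = 11520
prefactor² = (2J+1)*Δ*N² = 11520/7
  k=0: +1/(0!*0!*1!*2!*0!*4!) = 1/48
Σ = 1/48  ⇒  CG² = 11520/7*1/48² = 5/7
CG = +√(5/7) = +0.845154

+0.845154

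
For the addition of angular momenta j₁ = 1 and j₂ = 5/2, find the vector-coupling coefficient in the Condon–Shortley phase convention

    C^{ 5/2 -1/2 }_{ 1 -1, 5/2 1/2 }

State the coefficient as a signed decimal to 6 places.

-0.717137

√[6·1!1!4!/7! · 0!2!3!2!2!3!] = √(288/35)
  +(−1)^1/∏(1,0,1,2,0,2)! = -1/4  (running -1/4)
⟨..|..⟩ = √(288/35)·(-1/4) = -0.717137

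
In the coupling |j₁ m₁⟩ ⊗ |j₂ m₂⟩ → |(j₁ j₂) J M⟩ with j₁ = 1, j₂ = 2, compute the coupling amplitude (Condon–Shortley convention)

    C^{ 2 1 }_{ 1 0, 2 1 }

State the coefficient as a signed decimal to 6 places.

triangle: 1!·1!·3!/6! = 6/720
(j±m)!: 1!·1!·3!·1!·3!·1! = 36
prefactor² = (2J+1)·Δ·N² = 3/2
  k=0: +1/(0!·1!·1!·3!·0!·0!) = 1/6
  k=1: −1/(1!·0!·0!·2!·1!·1!) = -1/2
Σ = -1/3  ⇒  CG² = 3/2·(-1/3)² = 1/6
CG = −√(1/6) = -0.408248

−√(1/6) ≈ -0.408248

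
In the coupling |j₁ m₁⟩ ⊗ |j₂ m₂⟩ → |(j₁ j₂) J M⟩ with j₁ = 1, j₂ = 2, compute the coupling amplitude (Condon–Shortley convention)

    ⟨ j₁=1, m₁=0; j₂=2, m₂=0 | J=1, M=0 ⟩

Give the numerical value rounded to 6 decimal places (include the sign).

−√(2/5) = -0.632456

√[3·2!0!2!/5! · 1!1!2!2!1!1!] = √(2/5)
  +(−1)^1/∏(1,1,0,1,0,1)! = -1  (running -1)
⟨..|..⟩ = √(2/5)·(-1) = -0.632456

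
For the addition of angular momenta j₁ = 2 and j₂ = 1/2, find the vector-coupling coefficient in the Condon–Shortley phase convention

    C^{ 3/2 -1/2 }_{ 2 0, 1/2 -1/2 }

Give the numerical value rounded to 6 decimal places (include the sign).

triangle: 1!*3!*0!/5! = 6/120
(j±m)!: 2!*2!*0!*1!*1!*2! = 8
prefactor² = (2J+1)*Δ*N² = 8/5
  k=0: +1/(0!*1!*2!*0!*1!*0!) = 1/2
Σ = 1/2  ⇒  CG² = 8/5*1/2² = 2/5
CG = +√(2/5) = +0.632456

+0.632456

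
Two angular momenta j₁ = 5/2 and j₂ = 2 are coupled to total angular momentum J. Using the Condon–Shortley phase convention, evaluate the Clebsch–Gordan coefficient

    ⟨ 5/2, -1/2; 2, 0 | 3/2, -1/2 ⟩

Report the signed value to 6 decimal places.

+0.239046  (= +√(2/35))

√[4·3!2!1!/7! · 2!3!2!2!1!2!] = √(32/35)
  +(−1)^1/∏(1,2,2,1,0,0)! = -1/4  (running -1/4)
  +(−1)^2/∏(2,1,1,0,1,1)! = 1/2  (running 1/4)
⟨..|..⟩ = √(32/35)·(1/4) = +0.239046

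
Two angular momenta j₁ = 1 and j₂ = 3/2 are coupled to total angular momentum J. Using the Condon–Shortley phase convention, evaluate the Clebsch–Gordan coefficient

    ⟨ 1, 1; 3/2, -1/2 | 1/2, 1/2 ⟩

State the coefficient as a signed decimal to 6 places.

j₁+j₂−J=2  J+j₁−j₂=0  J−j₁+j₂=1  j₁+j₂+J+1=4
(j₁±m₁, j₂±m₂, J±M) = (2,0,1,2,1,0)
P² = 2/3
sum k=0..0:
  [0] +1/2 = 1/2
S = 1/2
C² = P²·S² = 1/6 ; C = +0.408248

+0.408248  (= +√(1/6))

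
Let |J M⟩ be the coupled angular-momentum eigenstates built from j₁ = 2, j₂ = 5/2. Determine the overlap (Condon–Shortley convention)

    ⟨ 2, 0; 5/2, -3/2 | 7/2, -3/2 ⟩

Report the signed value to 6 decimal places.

j₁+j₂−J=1  J+j₁−j₂=3  J−j₁+j₂=4  j₁+j₂+J+1=9
(j₁±m₁, j₂±m₂, J±M) = (2,2,1,4,2,5)
P² = 512/7
sum k=0..1:
  [0] +1/12 = 1/12
  [1] −1/48 = -1/48
S = 1/16
C² = P²·S² = 2/7 ; C = +0.534522

+0.534522  (= +√(2/7))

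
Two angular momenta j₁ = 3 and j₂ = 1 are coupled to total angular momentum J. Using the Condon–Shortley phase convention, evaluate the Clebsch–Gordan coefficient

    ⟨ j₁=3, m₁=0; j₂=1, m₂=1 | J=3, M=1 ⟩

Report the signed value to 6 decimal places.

-0.707107

√[7·1!5!1!/8! · 3!3!2!0!4!2!] = √(72)
  +(−1)^1/∏(1,0,2,1,3,0)! = -1/12  (running -1/12)
⟨..|..⟩ = √(72)·(-1/12) = -0.707107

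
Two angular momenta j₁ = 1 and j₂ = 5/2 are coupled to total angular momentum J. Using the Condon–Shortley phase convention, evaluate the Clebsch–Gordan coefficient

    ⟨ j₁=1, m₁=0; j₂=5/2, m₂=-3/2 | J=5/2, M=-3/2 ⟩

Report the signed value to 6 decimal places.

triangle: 1!×1!×4!/7! = 24/5040
(j±m)!: 1!×1!×1!×4!×1!×4! = 576
prefactor² = (2J+1)×Δ×N² = 576/35
  k=0: +1/(0!×1!×1!×1!×0!×3!) = 1/6
  k=1: −1/(1!×0!×0!×0!×1!×4!) = -1/24
Σ = 1/8  ⇒  CG² = 576/35×1/8² = 9/35
CG = +√(9/35) = +0.507093

+√(9/35) = +0.507093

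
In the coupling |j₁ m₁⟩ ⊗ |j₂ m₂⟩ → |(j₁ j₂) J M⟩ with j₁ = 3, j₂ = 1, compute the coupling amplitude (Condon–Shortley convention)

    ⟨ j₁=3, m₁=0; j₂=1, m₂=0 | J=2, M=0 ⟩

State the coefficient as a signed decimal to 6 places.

√[5·2!4!0!/7! · 3!3!1!1!2!2!] = √(48/7)
  +(−1)^1/∏(1,1,2,0,2,0)! = -1/4  (running -1/4)
⟨..|..⟩ = √(48/7)·(-1/4) = -0.654654

−√(3/7) = -0.654654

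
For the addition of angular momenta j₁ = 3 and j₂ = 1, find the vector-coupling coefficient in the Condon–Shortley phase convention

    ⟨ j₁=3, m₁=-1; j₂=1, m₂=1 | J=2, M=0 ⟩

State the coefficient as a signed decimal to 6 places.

j₁+j₂−J=2  J+j₁−j₂=4  J−j₁+j₂=0  j₁+j₂+J+1=7
(j₁±m₁, j₂±m₂, J±M) = (2,4,2,0,2,2)
P² = 128/7
sum k=2..2:
  [2] +1/8 = 1/8
S = 1/8
C² = P²·S² = 2/7 ; C = +0.534522

+√(2/7) ≈ +0.534522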